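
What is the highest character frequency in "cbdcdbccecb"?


Input: cbdcdbccecb
Character counts:
  'b': 3
  'c': 5
  'd': 2
  'e': 1
Maximum frequency: 5

5


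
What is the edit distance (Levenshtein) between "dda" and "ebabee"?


Computing edit distance: "dda" -> "ebabee"
DP table:
           e    b    a    b    e    e
      0    1    2    3    4    5    6
  d   1    1    2    3    4    5    6
  d   2    2    2    3    4    5    6
  a   3    3    3    2    3    4    5
Edit distance = dp[3][6] = 5

5


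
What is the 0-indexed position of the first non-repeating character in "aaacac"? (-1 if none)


Input: aaacac
Character frequencies:
  'a': 4
  'c': 2
Scanning left to right for freq == 1:
  Position 0 ('a'): freq=4, skip
  Position 1 ('a'): freq=4, skip
  Position 2 ('a'): freq=4, skip
  Position 3 ('c'): freq=2, skip
  Position 4 ('a'): freq=4, skip
  Position 5 ('c'): freq=2, skip
  No unique character found => answer = -1

-1


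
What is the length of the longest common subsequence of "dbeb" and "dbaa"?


LCS of "dbeb" and "dbaa"
DP table:
           d    b    a    a
      0    0    0    0    0
  d   0    1    1    1    1
  b   0    1    2    2    2
  e   0    1    2    2    2
  b   0    1    2    2    2
LCS length = dp[4][4] = 2

2


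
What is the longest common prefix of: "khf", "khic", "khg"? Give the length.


Words: khf, khic, khg
  Position 0: all 'k' => match
  Position 1: all 'h' => match
  Position 2: ('f', 'i', 'g') => mismatch, stop
LCP = "kh" (length 2)

2


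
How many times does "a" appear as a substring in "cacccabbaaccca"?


Searching for "a" in "cacccabbaaccca"
Scanning each position:
  Position 0: "c" => no
  Position 1: "a" => MATCH
  Position 2: "c" => no
  Position 3: "c" => no
  Position 4: "c" => no
  Position 5: "a" => MATCH
  Position 6: "b" => no
  Position 7: "b" => no
  Position 8: "a" => MATCH
  Position 9: "a" => MATCH
  Position 10: "c" => no
  Position 11: "c" => no
  Position 12: "c" => no
  Position 13: "a" => MATCH
Total occurrences: 5

5


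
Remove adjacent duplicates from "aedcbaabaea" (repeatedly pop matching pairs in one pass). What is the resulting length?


Input: aedcbaabaea
Stack-based adjacent duplicate removal:
  Read 'a': push. Stack: a
  Read 'e': push. Stack: ae
  Read 'd': push. Stack: aed
  Read 'c': push. Stack: aedc
  Read 'b': push. Stack: aedcb
  Read 'a': push. Stack: aedcba
  Read 'a': matches stack top 'a' => pop. Stack: aedcb
  Read 'b': matches stack top 'b' => pop. Stack: aedc
  Read 'a': push. Stack: aedca
  Read 'e': push. Stack: aedcae
  Read 'a': push. Stack: aedcaea
Final stack: "aedcaea" (length 7)

7


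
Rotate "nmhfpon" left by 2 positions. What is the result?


Input: "nmhfpon", rotate left by 2
First 2 characters: "nm"
Remaining characters: "hfpon"
Concatenate remaining + first: "hfpon" + "nm" = "hfponnm"

hfponnm


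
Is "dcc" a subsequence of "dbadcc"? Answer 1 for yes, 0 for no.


Check if "dcc" is a subsequence of "dbadcc"
Greedy scan:
  Position 0 ('d'): matches sub[0] = 'd'
  Position 1 ('b'): no match needed
  Position 2 ('a'): no match needed
  Position 3 ('d'): no match needed
  Position 4 ('c'): matches sub[1] = 'c'
  Position 5 ('c'): matches sub[2] = 'c'
All 3 characters matched => is a subsequence

1


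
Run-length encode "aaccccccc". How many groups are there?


Input: aaccccccc
Scanning for consecutive runs:
  Group 1: 'a' x 2 (positions 0-1)
  Group 2: 'c' x 7 (positions 2-8)
Total groups: 2

2


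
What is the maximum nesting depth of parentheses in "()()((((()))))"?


Input: "()()((((()))))"
Tracking depth:
  Position 0 '(': depth becomes 1
  Position 1 ')': depth becomes 0
  Position 2 '(': depth becomes 1
  Position 3 ')': depth becomes 0
  Position 4 '(': depth becomes 1
  Position 5 '(': depth becomes 2
  Position 6 '(': depth becomes 3
  Position 7 '(': depth becomes 4
  Position 8 '(': depth becomes 5
  Position 9 ')': depth becomes 4
  Position 10 ')': depth becomes 3
  Position 11 ')': depth becomes 2
  Position 12 ')': depth becomes 1
  Position 13 ')': depth becomes 0
Maximum depth reached: 5

5


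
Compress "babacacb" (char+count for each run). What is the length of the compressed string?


Input: babacacb
Runs:
  'b' x 1 => "b1"
  'a' x 1 => "a1"
  'b' x 1 => "b1"
  'a' x 1 => "a1"
  'c' x 1 => "c1"
  'a' x 1 => "a1"
  'c' x 1 => "c1"
  'b' x 1 => "b1"
Compressed: "b1a1b1a1c1a1c1b1"
Compressed length: 16

16


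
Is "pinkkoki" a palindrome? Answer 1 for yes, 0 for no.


Input: pinkkoki
Reversed: ikokknip
  Compare pos 0 ('p') with pos 7 ('i'): MISMATCH
  Compare pos 1 ('i') with pos 6 ('k'): MISMATCH
  Compare pos 2 ('n') with pos 5 ('o'): MISMATCH
  Compare pos 3 ('k') with pos 4 ('k'): match
Result: not a palindrome

0


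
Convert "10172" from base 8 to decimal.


Input: "10172" in base 8
Positional expansion:
  Digit '1' (value 1) x 8^4 = 4096
  Digit '0' (value 0) x 8^3 = 0
  Digit '1' (value 1) x 8^2 = 64
  Digit '7' (value 7) x 8^1 = 56
  Digit '2' (value 2) x 8^0 = 2
Sum = 4218

4218


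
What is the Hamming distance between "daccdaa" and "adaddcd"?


Comparing "daccdaa" and "adaddcd" position by position:
  Position 0: 'd' vs 'a' => differ
  Position 1: 'a' vs 'd' => differ
  Position 2: 'c' vs 'a' => differ
  Position 3: 'c' vs 'd' => differ
  Position 4: 'd' vs 'd' => same
  Position 5: 'a' vs 'c' => differ
  Position 6: 'a' vs 'd' => differ
Total differences (Hamming distance): 6

6


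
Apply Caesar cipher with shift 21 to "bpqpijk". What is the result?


Caesar cipher: shift "bpqpijk" by 21
  'b' (pos 1) + 21 = pos 22 = 'w'
  'p' (pos 15) + 21 = pos 10 = 'k'
  'q' (pos 16) + 21 = pos 11 = 'l'
  'p' (pos 15) + 21 = pos 10 = 'k'
  'i' (pos 8) + 21 = pos 3 = 'd'
  'j' (pos 9) + 21 = pos 4 = 'e'
  'k' (pos 10) + 21 = pos 5 = 'f'
Result: wklkdef

wklkdef


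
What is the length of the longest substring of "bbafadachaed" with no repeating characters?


Input: "bbafadachaed"
Sliding window (track last position of each char):
  Position 0 ('b'): window [0,0] length 1 -- new best
  Position 1 ('b'): repeat (last at 0), move window start to 1
  Position 1 ('b'): window [1,1] length 1
  Position 2 ('a'): window [1,2] length 2 -- new best
  Position 3 ('f'): window [1,3] length 3 -- new best
  Position 4 ('a'): repeat (last at 2), move window start to 3
  Position 4 ('a'): window [3,4] length 2
  Position 5 ('d'): window [3,5] length 3
  Position 6 ('a'): repeat (last at 4), move window start to 5
  Position 6 ('a'): window [5,6] length 2
  Position 7 ('c'): window [5,7] length 3
  Position 8 ('h'): window [5,8] length 4 -- new best
  Position 9 ('a'): repeat (last at 6), move window start to 7
  Position 9 ('a'): window [7,9] length 3
  Position 10 ('e'): window [7,10] length 4
  Position 11 ('d'): window [7,11] length 5 -- new best
Longest substring with no repeats: "chaed" with length 5

5


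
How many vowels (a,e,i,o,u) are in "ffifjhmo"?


Input: ffifjhmo
Checking each character:
  'f' at position 0: consonant
  'f' at position 1: consonant
  'i' at position 2: vowel (running total: 1)
  'f' at position 3: consonant
  'j' at position 4: consonant
  'h' at position 5: consonant
  'm' at position 6: consonant
  'o' at position 7: vowel (running total: 2)
Total vowels: 2

2


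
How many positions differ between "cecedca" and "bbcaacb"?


Comparing "cecedca" and "bbcaacb" position by position:
  Position 0: 'c' vs 'b' => DIFFER
  Position 1: 'e' vs 'b' => DIFFER
  Position 2: 'c' vs 'c' => same
  Position 3: 'e' vs 'a' => DIFFER
  Position 4: 'd' vs 'a' => DIFFER
  Position 5: 'c' vs 'c' => same
  Position 6: 'a' vs 'b' => DIFFER
Positions that differ: 5

5


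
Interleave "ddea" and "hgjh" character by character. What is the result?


Interleaving "ddea" and "hgjh":
  Position 0: 'd' from first, 'h' from second => "dh"
  Position 1: 'd' from first, 'g' from second => "dg"
  Position 2: 'e' from first, 'j' from second => "ej"
  Position 3: 'a' from first, 'h' from second => "ah"
Result: dhdgejah

dhdgejah


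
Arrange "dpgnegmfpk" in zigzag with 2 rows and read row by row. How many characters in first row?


Zigzag "dpgnegmfpk" into 2 rows:
Placing characters:
  'd' => row 0
  'p' => row 1
  'g' => row 0
  'n' => row 1
  'e' => row 0
  'g' => row 1
  'm' => row 0
  'f' => row 1
  'p' => row 0
  'k' => row 1
Rows:
  Row 0: "dgemp"
  Row 1: "pngfk"
First row length: 5

5


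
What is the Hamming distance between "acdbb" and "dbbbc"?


Comparing "acdbb" and "dbbbc" position by position:
  Position 0: 'a' vs 'd' => differ
  Position 1: 'c' vs 'b' => differ
  Position 2: 'd' vs 'b' => differ
  Position 3: 'b' vs 'b' => same
  Position 4: 'b' vs 'c' => differ
Total differences (Hamming distance): 4

4


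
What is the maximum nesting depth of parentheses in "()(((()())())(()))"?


Input: "()(((()())())(()))"
Tracking depth:
  Position 0 '(': depth becomes 1
  Position 1 ')': depth becomes 0
  Position 2 '(': depth becomes 1
  Position 3 '(': depth becomes 2
  Position 4 '(': depth becomes 3
  Position 5 '(': depth becomes 4
  Position 6 ')': depth becomes 3
  Position 7 '(': depth becomes 4
  Position 8 ')': depth becomes 3
  Position 9 ')': depth becomes 2
  Position 10 '(': depth becomes 3
  Position 11 ')': depth becomes 2
  Position 12 ')': depth becomes 1
  Position 13 '(': depth becomes 2
  Position 14 '(': depth becomes 3
  Position 15 ')': depth becomes 2
  Position 16 ')': depth becomes 1
  Position 17 ')': depth becomes 0
Maximum depth reached: 4

4


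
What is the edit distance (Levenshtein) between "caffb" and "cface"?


Computing edit distance: "caffb" -> "cface"
DP table:
           c    f    a    c    e
      0    1    2    3    4    5
  c   1    0    1    2    3    4
  a   2    1    1    1    2    3
  f   3    2    1    2    2    3
  f   4    3    2    2    3    3
  b   5    4    3    3    3    4
Edit distance = dp[5][5] = 4

4


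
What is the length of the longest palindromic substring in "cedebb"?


Input: "cedebb"
Checking substrings for palindromes:
  [1:4] "ede" (len 3) => palindrome
  [4:6] "bb" (len 2) => palindrome
Longest palindromic substring: "ede" with length 3

3


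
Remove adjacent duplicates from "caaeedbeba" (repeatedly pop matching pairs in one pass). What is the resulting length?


Input: caaeedbeba
Stack-based adjacent duplicate removal:
  Read 'c': push. Stack: c
  Read 'a': push. Stack: ca
  Read 'a': matches stack top 'a' => pop. Stack: c
  Read 'e': push. Stack: ce
  Read 'e': matches stack top 'e' => pop. Stack: c
  Read 'd': push. Stack: cd
  Read 'b': push. Stack: cdb
  Read 'e': push. Stack: cdbe
  Read 'b': push. Stack: cdbeb
  Read 'a': push. Stack: cdbeba
Final stack: "cdbeba" (length 6)

6


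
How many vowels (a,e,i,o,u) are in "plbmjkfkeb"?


Input: plbmjkfkeb
Checking each character:
  'p' at position 0: consonant
  'l' at position 1: consonant
  'b' at position 2: consonant
  'm' at position 3: consonant
  'j' at position 4: consonant
  'k' at position 5: consonant
  'f' at position 6: consonant
  'k' at position 7: consonant
  'e' at position 8: vowel (running total: 1)
  'b' at position 9: consonant
Total vowels: 1

1


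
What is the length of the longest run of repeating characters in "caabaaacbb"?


Input: "caabaaacbb"
Scanning for longest run:
  Position 1 ('a'): new char, reset run to 1
  Position 2 ('a'): continues run of 'a', length=2
  Position 3 ('b'): new char, reset run to 1
  Position 4 ('a'): new char, reset run to 1
  Position 5 ('a'): continues run of 'a', length=2
  Position 6 ('a'): continues run of 'a', length=3
  Position 7 ('c'): new char, reset run to 1
  Position 8 ('b'): new char, reset run to 1
  Position 9 ('b'): continues run of 'b', length=2
Longest run: 'a' with length 3

3


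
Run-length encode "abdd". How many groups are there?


Input: abdd
Scanning for consecutive runs:
  Group 1: 'a' x 1 (positions 0-0)
  Group 2: 'b' x 1 (positions 1-1)
  Group 3: 'd' x 2 (positions 2-3)
Total groups: 3

3


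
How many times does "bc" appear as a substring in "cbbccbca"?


Searching for "bc" in "cbbccbca"
Scanning each position:
  Position 0: "cb" => no
  Position 1: "bb" => no
  Position 2: "bc" => MATCH
  Position 3: "cc" => no
  Position 4: "cb" => no
  Position 5: "bc" => MATCH
  Position 6: "ca" => no
Total occurrences: 2

2


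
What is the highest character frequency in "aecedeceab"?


Input: aecedeceab
Character counts:
  'a': 2
  'b': 1
  'c': 2
  'd': 1
  'e': 4
Maximum frequency: 4

4


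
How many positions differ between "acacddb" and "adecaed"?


Comparing "acacddb" and "adecaed" position by position:
  Position 0: 'a' vs 'a' => same
  Position 1: 'c' vs 'd' => DIFFER
  Position 2: 'a' vs 'e' => DIFFER
  Position 3: 'c' vs 'c' => same
  Position 4: 'd' vs 'a' => DIFFER
  Position 5: 'd' vs 'e' => DIFFER
  Position 6: 'b' vs 'd' => DIFFER
Positions that differ: 5

5


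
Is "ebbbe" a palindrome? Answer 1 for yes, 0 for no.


Input: ebbbe
Reversed: ebbbe
  Compare pos 0 ('e') with pos 4 ('e'): match
  Compare pos 1 ('b') with pos 3 ('b'): match
Result: palindrome

1


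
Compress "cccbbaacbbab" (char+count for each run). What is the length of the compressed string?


Input: cccbbaacbbab
Runs:
  'c' x 3 => "c3"
  'b' x 2 => "b2"
  'a' x 2 => "a2"
  'c' x 1 => "c1"
  'b' x 2 => "b2"
  'a' x 1 => "a1"
  'b' x 1 => "b1"
Compressed: "c3b2a2c1b2a1b1"
Compressed length: 14

14


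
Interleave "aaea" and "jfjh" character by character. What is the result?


Interleaving "aaea" and "jfjh":
  Position 0: 'a' from first, 'j' from second => "aj"
  Position 1: 'a' from first, 'f' from second => "af"
  Position 2: 'e' from first, 'j' from second => "ej"
  Position 3: 'a' from first, 'h' from second => "ah"
Result: ajafejah

ajafejah


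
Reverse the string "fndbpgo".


Input: fndbpgo
Reading characters right to left:
  Position 6: 'o'
  Position 5: 'g'
  Position 4: 'p'
  Position 3: 'b'
  Position 2: 'd'
  Position 1: 'n'
  Position 0: 'f'
Reversed: ogpbdnf

ogpbdnf


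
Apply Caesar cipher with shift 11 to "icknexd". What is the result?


Caesar cipher: shift "icknexd" by 11
  'i' (pos 8) + 11 = pos 19 = 't'
  'c' (pos 2) + 11 = pos 13 = 'n'
  'k' (pos 10) + 11 = pos 21 = 'v'
  'n' (pos 13) + 11 = pos 24 = 'y'
  'e' (pos 4) + 11 = pos 15 = 'p'
  'x' (pos 23) + 11 = pos 8 = 'i'
  'd' (pos 3) + 11 = pos 14 = 'o'
Result: tnvypio

tnvypio


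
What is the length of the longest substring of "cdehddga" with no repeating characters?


Input: "cdehddga"
Sliding window (track last position of each char):
  Position 0 ('c'): window [0,0] length 1 -- new best
  Position 1 ('d'): window [0,1] length 2 -- new best
  Position 2 ('e'): window [0,2] length 3 -- new best
  Position 3 ('h'): window [0,3] length 4 -- new best
  Position 4 ('d'): repeat (last at 1), move window start to 2
  Position 4 ('d'): window [2,4] length 3
  Position 5 ('d'): repeat (last at 4), move window start to 5
  Position 5 ('d'): window [5,5] length 1
  Position 6 ('g'): window [5,6] length 2
  Position 7 ('a'): window [5,7] length 3
Longest substring with no repeats: "cdeh" with length 4

4


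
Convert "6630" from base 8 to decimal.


Input: "6630" in base 8
Positional expansion:
  Digit '6' (value 6) x 8^3 = 3072
  Digit '6' (value 6) x 8^2 = 384
  Digit '3' (value 3) x 8^1 = 24
  Digit '0' (value 0) x 8^0 = 0
Sum = 3480

3480


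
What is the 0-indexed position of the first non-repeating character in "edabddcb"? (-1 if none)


Input: edabddcb
Character frequencies:
  'a': 1
  'b': 2
  'c': 1
  'd': 3
  'e': 1
Scanning left to right for freq == 1:
  Position 0 ('e'): unique! => answer = 0

0


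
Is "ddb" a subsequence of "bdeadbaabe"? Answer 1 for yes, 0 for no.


Check if "ddb" is a subsequence of "bdeadbaabe"
Greedy scan:
  Position 0 ('b'): no match needed
  Position 1 ('d'): matches sub[0] = 'd'
  Position 2 ('e'): no match needed
  Position 3 ('a'): no match needed
  Position 4 ('d'): matches sub[1] = 'd'
  Position 5 ('b'): matches sub[2] = 'b'
  Position 6 ('a'): no match needed
  Position 7 ('a'): no match needed
  Position 8 ('b'): no match needed
  Position 9 ('e'): no match needed
All 3 characters matched => is a subsequence

1


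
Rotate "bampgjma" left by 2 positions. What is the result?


Input: "bampgjma", rotate left by 2
First 2 characters: "ba"
Remaining characters: "mpgjma"
Concatenate remaining + first: "mpgjma" + "ba" = "mpgjmaba"

mpgjmaba


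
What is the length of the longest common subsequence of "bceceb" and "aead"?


LCS of "bceceb" and "aead"
DP table:
           a    e    a    d
      0    0    0    0    0
  b   0    0    0    0    0
  c   0    0    0    0    0
  e   0    0    1    1    1
  c   0    0    1    1    1
  e   0    0    1    1    1
  b   0    0    1    1    1
LCS length = dp[6][4] = 1

1


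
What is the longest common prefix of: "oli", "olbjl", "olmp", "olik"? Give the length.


Words: oli, olbjl, olmp, olik
  Position 0: all 'o' => match
  Position 1: all 'l' => match
  Position 2: ('i', 'b', 'm', 'i') => mismatch, stop
LCP = "ol" (length 2)

2


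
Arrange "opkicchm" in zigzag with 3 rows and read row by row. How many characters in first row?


Zigzag "opkicchm" into 3 rows:
Placing characters:
  'o' => row 0
  'p' => row 1
  'k' => row 2
  'i' => row 1
  'c' => row 0
  'c' => row 1
  'h' => row 2
  'm' => row 1
Rows:
  Row 0: "oc"
  Row 1: "picm"
  Row 2: "kh"
First row length: 2

2


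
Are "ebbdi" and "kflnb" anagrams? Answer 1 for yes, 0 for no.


Strings: "ebbdi", "kflnb"
Sorted first:  bbdei
Sorted second: bfkln
Differ at position 1: 'b' vs 'f' => not anagrams

0


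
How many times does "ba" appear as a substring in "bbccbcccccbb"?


Searching for "ba" in "bbccbcccccbb"
Scanning each position:
  Position 0: "bb" => no
  Position 1: "bc" => no
  Position 2: "cc" => no
  Position 3: "cb" => no
  Position 4: "bc" => no
  Position 5: "cc" => no
  Position 6: "cc" => no
  Position 7: "cc" => no
  Position 8: "cc" => no
  Position 9: "cb" => no
  Position 10: "bb" => no
Total occurrences: 0

0


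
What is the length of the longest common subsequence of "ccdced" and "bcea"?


LCS of "ccdced" and "bcea"
DP table:
           b    c    e    a
      0    0    0    0    0
  c   0    0    1    1    1
  c   0    0    1    1    1
  d   0    0    1    1    1
  c   0    0    1    1    1
  e   0    0    1    2    2
  d   0    0    1    2    2
LCS length = dp[6][4] = 2

2


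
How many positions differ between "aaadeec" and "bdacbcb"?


Comparing "aaadeec" and "bdacbcb" position by position:
  Position 0: 'a' vs 'b' => DIFFER
  Position 1: 'a' vs 'd' => DIFFER
  Position 2: 'a' vs 'a' => same
  Position 3: 'd' vs 'c' => DIFFER
  Position 4: 'e' vs 'b' => DIFFER
  Position 5: 'e' vs 'c' => DIFFER
  Position 6: 'c' vs 'b' => DIFFER
Positions that differ: 6

6


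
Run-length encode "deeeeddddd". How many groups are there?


Input: deeeeddddd
Scanning for consecutive runs:
  Group 1: 'd' x 1 (positions 0-0)
  Group 2: 'e' x 4 (positions 1-4)
  Group 3: 'd' x 5 (positions 5-9)
Total groups: 3

3


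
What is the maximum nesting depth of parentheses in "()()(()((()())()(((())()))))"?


Input: "()()(()((()())()(((())()))))"
Tracking depth:
  Position 0 '(': depth becomes 1
  Position 1 ')': depth becomes 0
  Position 2 '(': depth becomes 1
  Position 3 ')': depth becomes 0
  Position 4 '(': depth becomes 1
  Position 5 '(': depth becomes 2
  Position 6 ')': depth becomes 1
  Position 7 '(': depth becomes 2
  Position 8 '(': depth becomes 3
  Position 9 '(': depth becomes 4
  Position 10 ')': depth becomes 3
  Position 11 '(': depth becomes 4
  Position 12 ')': depth becomes 3
  Position 13 ')': depth becomes 2
  Position 14 '(': depth becomes 3
  Position 15 ')': depth becomes 2
  Position 16 '(': depth becomes 3
  Position 17 '(': depth becomes 4
  Position 18 '(': depth becomes 5
  Position 19 '(': depth becomes 6
  Position 20 ')': depth becomes 5
  Position 21 ')': depth becomes 4
  Position 22 '(': depth becomes 5
  Position 23 ')': depth becomes 4
  Position 24 ')': depth becomes 3
  Position 25 ')': depth becomes 2
  Position 26 ')': depth becomes 1
  Position 27 ')': depth becomes 0
Maximum depth reached: 6

6


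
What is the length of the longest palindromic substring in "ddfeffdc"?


Input: "ddfeffdc"
Checking substrings for palindromes:
  [2:5] "fef" (len 3) => palindrome
  [0:2] "dd" (len 2) => palindrome
  [4:6] "ff" (len 2) => palindrome
Longest palindromic substring: "fef" with length 3

3


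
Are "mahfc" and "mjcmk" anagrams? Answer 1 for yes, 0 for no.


Strings: "mahfc", "mjcmk"
Sorted first:  acfhm
Sorted second: cjkmm
Differ at position 0: 'a' vs 'c' => not anagrams

0


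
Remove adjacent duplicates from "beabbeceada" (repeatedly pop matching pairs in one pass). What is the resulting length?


Input: beabbeceada
Stack-based adjacent duplicate removal:
  Read 'b': push. Stack: b
  Read 'e': push. Stack: be
  Read 'a': push. Stack: bea
  Read 'b': push. Stack: beab
  Read 'b': matches stack top 'b' => pop. Stack: bea
  Read 'e': push. Stack: beae
  Read 'c': push. Stack: beaec
  Read 'e': push. Stack: beaece
  Read 'a': push. Stack: beaecea
  Read 'd': push. Stack: beaecead
  Read 'a': push. Stack: beaeceada
Final stack: "beaeceada" (length 9)

9


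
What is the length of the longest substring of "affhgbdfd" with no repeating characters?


Input: "affhgbdfd"
Sliding window (track last position of each char):
  Position 0 ('a'): window [0,0] length 1 -- new best
  Position 1 ('f'): window [0,1] length 2 -- new best
  Position 2 ('f'): repeat (last at 1), move window start to 2
  Position 2 ('f'): window [2,2] length 1
  Position 3 ('h'): window [2,3] length 2
  Position 4 ('g'): window [2,4] length 3 -- new best
  Position 5 ('b'): window [2,5] length 4 -- new best
  Position 6 ('d'): window [2,6] length 5 -- new best
  Position 7 ('f'): repeat (last at 2), move window start to 3
  Position 7 ('f'): window [3,7] length 5
  Position 8 ('d'): repeat (last at 6), move window start to 7
  Position 8 ('d'): window [7,8] length 2
Longest substring with no repeats: "fhgbd" with length 5

5


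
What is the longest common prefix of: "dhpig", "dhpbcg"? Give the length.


Words: dhpig, dhpbcg
  Position 0: all 'd' => match
  Position 1: all 'h' => match
  Position 2: all 'p' => match
  Position 3: ('i', 'b') => mismatch, stop
LCP = "dhp" (length 3)

3


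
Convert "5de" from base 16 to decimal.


Input: "5de" in base 16
Positional expansion:
  Digit '5' (value 5) x 16^2 = 1280
  Digit 'd' (value 13) x 16^1 = 208
  Digit 'e' (value 14) x 16^0 = 14
Sum = 1502

1502


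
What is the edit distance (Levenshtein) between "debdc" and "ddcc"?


Computing edit distance: "debdc" -> "ddcc"
DP table:
           d    d    c    c
      0    1    2    3    4
  d   1    0    1    2    3
  e   2    1    1    2    3
  b   3    2    2    2    3
  d   4    3    2    3    3
  c   5    4    3    2    3
Edit distance = dp[5][4] = 3

3


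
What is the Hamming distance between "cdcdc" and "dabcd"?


Comparing "cdcdc" and "dabcd" position by position:
  Position 0: 'c' vs 'd' => differ
  Position 1: 'd' vs 'a' => differ
  Position 2: 'c' vs 'b' => differ
  Position 3: 'd' vs 'c' => differ
  Position 4: 'c' vs 'd' => differ
Total differences (Hamming distance): 5

5


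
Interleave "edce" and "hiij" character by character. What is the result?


Interleaving "edce" and "hiij":
  Position 0: 'e' from first, 'h' from second => "eh"
  Position 1: 'd' from first, 'i' from second => "di"
  Position 2: 'c' from first, 'i' from second => "ci"
  Position 3: 'e' from first, 'j' from second => "ej"
Result: ehdiciej

ehdiciej


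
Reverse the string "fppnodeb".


Input: fppnodeb
Reading characters right to left:
  Position 7: 'b'
  Position 6: 'e'
  Position 5: 'd'
  Position 4: 'o'
  Position 3: 'n'
  Position 2: 'p'
  Position 1: 'p'
  Position 0: 'f'
Reversed: bedonppf

bedonppf


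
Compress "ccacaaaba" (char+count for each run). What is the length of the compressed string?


Input: ccacaaaba
Runs:
  'c' x 2 => "c2"
  'a' x 1 => "a1"
  'c' x 1 => "c1"
  'a' x 3 => "a3"
  'b' x 1 => "b1"
  'a' x 1 => "a1"
Compressed: "c2a1c1a3b1a1"
Compressed length: 12

12


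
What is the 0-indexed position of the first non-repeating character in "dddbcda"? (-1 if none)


Input: dddbcda
Character frequencies:
  'a': 1
  'b': 1
  'c': 1
  'd': 4
Scanning left to right for freq == 1:
  Position 0 ('d'): freq=4, skip
  Position 1 ('d'): freq=4, skip
  Position 2 ('d'): freq=4, skip
  Position 3 ('b'): unique! => answer = 3

3


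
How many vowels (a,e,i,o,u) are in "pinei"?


Input: pinei
Checking each character:
  'p' at position 0: consonant
  'i' at position 1: vowel (running total: 1)
  'n' at position 2: consonant
  'e' at position 3: vowel (running total: 2)
  'i' at position 4: vowel (running total: 3)
Total vowels: 3

3


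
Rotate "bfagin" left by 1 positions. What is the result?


Input: "bfagin", rotate left by 1
First 1 characters: "b"
Remaining characters: "fagin"
Concatenate remaining + first: "fagin" + "b" = "faginb"

faginb


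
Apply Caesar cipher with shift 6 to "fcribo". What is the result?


Caesar cipher: shift "fcribo" by 6
  'f' (pos 5) + 6 = pos 11 = 'l'
  'c' (pos 2) + 6 = pos 8 = 'i'
  'r' (pos 17) + 6 = pos 23 = 'x'
  'i' (pos 8) + 6 = pos 14 = 'o'
  'b' (pos 1) + 6 = pos 7 = 'h'
  'o' (pos 14) + 6 = pos 20 = 'u'
Result: lixohu

lixohu


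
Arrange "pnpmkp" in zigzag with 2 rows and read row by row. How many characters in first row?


Zigzag "pnpmkp" into 2 rows:
Placing characters:
  'p' => row 0
  'n' => row 1
  'p' => row 0
  'm' => row 1
  'k' => row 0
  'p' => row 1
Rows:
  Row 0: "ppk"
  Row 1: "nmp"
First row length: 3

3


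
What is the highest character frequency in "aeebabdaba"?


Input: aeebabdaba
Character counts:
  'a': 4
  'b': 3
  'd': 1
  'e': 2
Maximum frequency: 4

4


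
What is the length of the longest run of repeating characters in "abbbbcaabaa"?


Input: "abbbbcaabaa"
Scanning for longest run:
  Position 1 ('b'): new char, reset run to 1
  Position 2 ('b'): continues run of 'b', length=2
  Position 3 ('b'): continues run of 'b', length=3
  Position 4 ('b'): continues run of 'b', length=4
  Position 5 ('c'): new char, reset run to 1
  Position 6 ('a'): new char, reset run to 1
  Position 7 ('a'): continues run of 'a', length=2
  Position 8 ('b'): new char, reset run to 1
  Position 9 ('a'): new char, reset run to 1
  Position 10 ('a'): continues run of 'a', length=2
Longest run: 'b' with length 4

4


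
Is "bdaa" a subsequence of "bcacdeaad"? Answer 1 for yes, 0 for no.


Check if "bdaa" is a subsequence of "bcacdeaad"
Greedy scan:
  Position 0 ('b'): matches sub[0] = 'b'
  Position 1 ('c'): no match needed
  Position 2 ('a'): no match needed
  Position 3 ('c'): no match needed
  Position 4 ('d'): matches sub[1] = 'd'
  Position 5 ('e'): no match needed
  Position 6 ('a'): matches sub[2] = 'a'
  Position 7 ('a'): matches sub[3] = 'a'
  Position 8 ('d'): no match needed
All 4 characters matched => is a subsequence

1


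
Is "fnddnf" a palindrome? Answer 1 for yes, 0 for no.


Input: fnddnf
Reversed: fnddnf
  Compare pos 0 ('f') with pos 5 ('f'): match
  Compare pos 1 ('n') with pos 4 ('n'): match
  Compare pos 2 ('d') with pos 3 ('d'): match
Result: palindrome

1


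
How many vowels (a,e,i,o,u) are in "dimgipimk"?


Input: dimgipimk
Checking each character:
  'd' at position 0: consonant
  'i' at position 1: vowel (running total: 1)
  'm' at position 2: consonant
  'g' at position 3: consonant
  'i' at position 4: vowel (running total: 2)
  'p' at position 5: consonant
  'i' at position 6: vowel (running total: 3)
  'm' at position 7: consonant
  'k' at position 8: consonant
Total vowels: 3

3


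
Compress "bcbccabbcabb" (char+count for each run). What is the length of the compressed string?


Input: bcbccabbcabb
Runs:
  'b' x 1 => "b1"
  'c' x 1 => "c1"
  'b' x 1 => "b1"
  'c' x 2 => "c2"
  'a' x 1 => "a1"
  'b' x 2 => "b2"
  'c' x 1 => "c1"
  'a' x 1 => "a1"
  'b' x 2 => "b2"
Compressed: "b1c1b1c2a1b2c1a1b2"
Compressed length: 18

18


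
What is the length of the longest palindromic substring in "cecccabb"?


Input: "cecccabb"
Checking substrings for palindromes:
  [0:3] "cec" (len 3) => palindrome
  [2:5] "ccc" (len 3) => palindrome
  [2:4] "cc" (len 2) => palindrome
  [3:5] "cc" (len 2) => palindrome
  [6:8] "bb" (len 2) => palindrome
Longest palindromic substring: "cec" with length 3

3


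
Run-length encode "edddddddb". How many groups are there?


Input: edddddddb
Scanning for consecutive runs:
  Group 1: 'e' x 1 (positions 0-0)
  Group 2: 'd' x 7 (positions 1-7)
  Group 3: 'b' x 1 (positions 8-8)
Total groups: 3

3


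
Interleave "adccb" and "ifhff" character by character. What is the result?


Interleaving "adccb" and "ifhff":
  Position 0: 'a' from first, 'i' from second => "ai"
  Position 1: 'd' from first, 'f' from second => "df"
  Position 2: 'c' from first, 'h' from second => "ch"
  Position 3: 'c' from first, 'f' from second => "cf"
  Position 4: 'b' from first, 'f' from second => "bf"
Result: aidfchcfbf

aidfchcfbf


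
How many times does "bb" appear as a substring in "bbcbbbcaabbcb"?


Searching for "bb" in "bbcbbbcaabbcb"
Scanning each position:
  Position 0: "bb" => MATCH
  Position 1: "bc" => no
  Position 2: "cb" => no
  Position 3: "bb" => MATCH
  Position 4: "bb" => MATCH
  Position 5: "bc" => no
  Position 6: "ca" => no
  Position 7: "aa" => no
  Position 8: "ab" => no
  Position 9: "bb" => MATCH
  Position 10: "bc" => no
  Position 11: "cb" => no
Total occurrences: 4

4


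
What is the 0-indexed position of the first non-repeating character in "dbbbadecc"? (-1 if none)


Input: dbbbadecc
Character frequencies:
  'a': 1
  'b': 3
  'c': 2
  'd': 2
  'e': 1
Scanning left to right for freq == 1:
  Position 0 ('d'): freq=2, skip
  Position 1 ('b'): freq=3, skip
  Position 2 ('b'): freq=3, skip
  Position 3 ('b'): freq=3, skip
  Position 4 ('a'): unique! => answer = 4

4


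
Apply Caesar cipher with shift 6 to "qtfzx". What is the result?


Caesar cipher: shift "qtfzx" by 6
  'q' (pos 16) + 6 = pos 22 = 'w'
  't' (pos 19) + 6 = pos 25 = 'z'
  'f' (pos 5) + 6 = pos 11 = 'l'
  'z' (pos 25) + 6 = pos 5 = 'f'
  'x' (pos 23) + 6 = pos 3 = 'd'
Result: wzlfd

wzlfd


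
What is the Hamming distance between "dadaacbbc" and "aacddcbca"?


Comparing "dadaacbbc" and "aacddcbca" position by position:
  Position 0: 'd' vs 'a' => differ
  Position 1: 'a' vs 'a' => same
  Position 2: 'd' vs 'c' => differ
  Position 3: 'a' vs 'd' => differ
  Position 4: 'a' vs 'd' => differ
  Position 5: 'c' vs 'c' => same
  Position 6: 'b' vs 'b' => same
  Position 7: 'b' vs 'c' => differ
  Position 8: 'c' vs 'a' => differ
Total differences (Hamming distance): 6

6


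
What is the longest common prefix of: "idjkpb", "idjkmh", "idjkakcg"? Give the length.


Words: idjkpb, idjkmh, idjkakcg
  Position 0: all 'i' => match
  Position 1: all 'd' => match
  Position 2: all 'j' => match
  Position 3: all 'k' => match
  Position 4: ('p', 'm', 'a') => mismatch, stop
LCP = "idjk" (length 4)

4


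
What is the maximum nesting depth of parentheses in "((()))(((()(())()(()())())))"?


Input: "((()))(((()(())()(()())())))"
Tracking depth:
  Position 0 '(': depth becomes 1
  Position 1 '(': depth becomes 2
  Position 2 '(': depth becomes 3
  Position 3 ')': depth becomes 2
  Position 4 ')': depth becomes 1
  Position 5 ')': depth becomes 0
  Position 6 '(': depth becomes 1
  Position 7 '(': depth becomes 2
  Position 8 '(': depth becomes 3
  Position 9 '(': depth becomes 4
  Position 10 ')': depth becomes 3
  Position 11 '(': depth becomes 4
  Position 12 '(': depth becomes 5
  Position 13 ')': depth becomes 4
  Position 14 ')': depth becomes 3
  Position 15 '(': depth becomes 4
  Position 16 ')': depth becomes 3
  Position 17 '(': depth becomes 4
  Position 18 '(': depth becomes 5
  Position 19 ')': depth becomes 4
  Position 20 '(': depth becomes 5
  Position 21 ')': depth becomes 4
  Position 22 ')': depth becomes 3
  Position 23 '(': depth becomes 4
  Position 24 ')': depth becomes 3
  Position 25 ')': depth becomes 2
  Position 26 ')': depth becomes 1
  Position 27 ')': depth becomes 0
Maximum depth reached: 5

5


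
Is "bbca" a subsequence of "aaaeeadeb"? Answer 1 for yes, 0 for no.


Check if "bbca" is a subsequence of "aaaeeadeb"
Greedy scan:
  Position 0 ('a'): no match needed
  Position 1 ('a'): no match needed
  Position 2 ('a'): no match needed
  Position 3 ('e'): no match needed
  Position 4 ('e'): no match needed
  Position 5 ('a'): no match needed
  Position 6 ('d'): no match needed
  Position 7 ('e'): no match needed
  Position 8 ('b'): matches sub[0] = 'b'
Only matched 1/4 characters => not a subsequence

0


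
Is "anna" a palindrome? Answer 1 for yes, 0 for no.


Input: anna
Reversed: anna
  Compare pos 0 ('a') with pos 3 ('a'): match
  Compare pos 1 ('n') with pos 2 ('n'): match
Result: palindrome

1


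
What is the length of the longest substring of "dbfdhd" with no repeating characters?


Input: "dbfdhd"
Sliding window (track last position of each char):
  Position 0 ('d'): window [0,0] length 1 -- new best
  Position 1 ('b'): window [0,1] length 2 -- new best
  Position 2 ('f'): window [0,2] length 3 -- new best
  Position 3 ('d'): repeat (last at 0), move window start to 1
  Position 3 ('d'): window [1,3] length 3
  Position 4 ('h'): window [1,4] length 4 -- new best
  Position 5 ('d'): repeat (last at 3), move window start to 4
  Position 5 ('d'): window [4,5] length 2
Longest substring with no repeats: "bfdh" with length 4

4


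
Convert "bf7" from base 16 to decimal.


Input: "bf7" in base 16
Positional expansion:
  Digit 'b' (value 11) x 16^2 = 2816
  Digit 'f' (value 15) x 16^1 = 240
  Digit '7' (value 7) x 16^0 = 7
Sum = 3063

3063


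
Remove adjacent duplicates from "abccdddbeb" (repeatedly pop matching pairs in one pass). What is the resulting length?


Input: abccdddbeb
Stack-based adjacent duplicate removal:
  Read 'a': push. Stack: a
  Read 'b': push. Stack: ab
  Read 'c': push. Stack: abc
  Read 'c': matches stack top 'c' => pop. Stack: ab
  Read 'd': push. Stack: abd
  Read 'd': matches stack top 'd' => pop. Stack: ab
  Read 'd': push. Stack: abd
  Read 'b': push. Stack: abdb
  Read 'e': push. Stack: abdbe
  Read 'b': push. Stack: abdbeb
Final stack: "abdbeb" (length 6)

6


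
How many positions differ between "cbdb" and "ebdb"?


Comparing "cbdb" and "ebdb" position by position:
  Position 0: 'c' vs 'e' => DIFFER
  Position 1: 'b' vs 'b' => same
  Position 2: 'd' vs 'd' => same
  Position 3: 'b' vs 'b' => same
Positions that differ: 1

1


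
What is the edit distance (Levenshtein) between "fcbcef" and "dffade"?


Computing edit distance: "fcbcef" -> "dffade"
DP table:
           d    f    f    a    d    e
      0    1    2    3    4    5    6
  f   1    1    1    2    3    4    5
  c   2    2    2    2    3    4    5
  b   3    3    3    3    3    4    5
  c   4    4    4    4    4    4    5
  e   5    5    5    5    5    5    4
  f   6    6    5    5    6    6    5
Edit distance = dp[6][6] = 5

5


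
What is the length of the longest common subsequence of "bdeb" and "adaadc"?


LCS of "bdeb" and "adaadc"
DP table:
           a    d    a    a    d    c
      0    0    0    0    0    0    0
  b   0    0    0    0    0    0    0
  d   0    0    1    1    1    1    1
  e   0    0    1    1    1    1    1
  b   0    0    1    1    1    1    1
LCS length = dp[4][6] = 1

1


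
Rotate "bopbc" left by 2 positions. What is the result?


Input: "bopbc", rotate left by 2
First 2 characters: "bo"
Remaining characters: "pbc"
Concatenate remaining + first: "pbc" + "bo" = "pbcbo"

pbcbo


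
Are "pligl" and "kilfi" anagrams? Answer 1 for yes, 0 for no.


Strings: "pligl", "kilfi"
Sorted first:  gillp
Sorted second: fiikl
Differ at position 0: 'g' vs 'f' => not anagrams

0


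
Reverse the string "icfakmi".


Input: icfakmi
Reading characters right to left:
  Position 6: 'i'
  Position 5: 'm'
  Position 4: 'k'
  Position 3: 'a'
  Position 2: 'f'
  Position 1: 'c'
  Position 0: 'i'
Reversed: imkafci

imkafci


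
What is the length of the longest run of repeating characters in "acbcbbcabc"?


Input: "acbcbbcabc"
Scanning for longest run:
  Position 1 ('c'): new char, reset run to 1
  Position 2 ('b'): new char, reset run to 1
  Position 3 ('c'): new char, reset run to 1
  Position 4 ('b'): new char, reset run to 1
  Position 5 ('b'): continues run of 'b', length=2
  Position 6 ('c'): new char, reset run to 1
  Position 7 ('a'): new char, reset run to 1
  Position 8 ('b'): new char, reset run to 1
  Position 9 ('c'): new char, reset run to 1
Longest run: 'b' with length 2

2


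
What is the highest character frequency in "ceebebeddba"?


Input: ceebebeddba
Character counts:
  'a': 1
  'b': 3
  'c': 1
  'd': 2
  'e': 4
Maximum frequency: 4

4


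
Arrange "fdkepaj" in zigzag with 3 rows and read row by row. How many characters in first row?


Zigzag "fdkepaj" into 3 rows:
Placing characters:
  'f' => row 0
  'd' => row 1
  'k' => row 2
  'e' => row 1
  'p' => row 0
  'a' => row 1
  'j' => row 2
Rows:
  Row 0: "fp"
  Row 1: "dea"
  Row 2: "kj"
First row length: 2

2


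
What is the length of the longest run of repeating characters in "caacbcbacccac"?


Input: "caacbcbacccac"
Scanning for longest run:
  Position 1 ('a'): new char, reset run to 1
  Position 2 ('a'): continues run of 'a', length=2
  Position 3 ('c'): new char, reset run to 1
  Position 4 ('b'): new char, reset run to 1
  Position 5 ('c'): new char, reset run to 1
  Position 6 ('b'): new char, reset run to 1
  Position 7 ('a'): new char, reset run to 1
  Position 8 ('c'): new char, reset run to 1
  Position 9 ('c'): continues run of 'c', length=2
  Position 10 ('c'): continues run of 'c', length=3
  Position 11 ('a'): new char, reset run to 1
  Position 12 ('c'): new char, reset run to 1
Longest run: 'c' with length 3

3


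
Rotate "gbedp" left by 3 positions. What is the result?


Input: "gbedp", rotate left by 3
First 3 characters: "gbe"
Remaining characters: "dp"
Concatenate remaining + first: "dp" + "gbe" = "dpgbe"

dpgbe


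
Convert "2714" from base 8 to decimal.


Input: "2714" in base 8
Positional expansion:
  Digit '2' (value 2) x 8^3 = 1024
  Digit '7' (value 7) x 8^2 = 448
  Digit '1' (value 1) x 8^1 = 8
  Digit '4' (value 4) x 8^0 = 4
Sum = 1484

1484


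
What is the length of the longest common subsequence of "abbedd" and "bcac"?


LCS of "abbedd" and "bcac"
DP table:
           b    c    a    c
      0    0    0    0    0
  a   0    0    0    1    1
  b   0    1    1    1    1
  b   0    1    1    1    1
  e   0    1    1    1    1
  d   0    1    1    1    1
  d   0    1    1    1    1
LCS length = dp[6][4] = 1

1


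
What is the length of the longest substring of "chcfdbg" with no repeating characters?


Input: "chcfdbg"
Sliding window (track last position of each char):
  Position 0 ('c'): window [0,0] length 1 -- new best
  Position 1 ('h'): window [0,1] length 2 -- new best
  Position 2 ('c'): repeat (last at 0), move window start to 1
  Position 2 ('c'): window [1,2] length 2
  Position 3 ('f'): window [1,3] length 3 -- new best
  Position 4 ('d'): window [1,4] length 4 -- new best
  Position 5 ('b'): window [1,5] length 5 -- new best
  Position 6 ('g'): window [1,6] length 6 -- new best
Longest substring with no repeats: "hcfdbg" with length 6

6


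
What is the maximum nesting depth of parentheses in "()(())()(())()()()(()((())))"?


Input: "()(())()(())()()()(()((())))"
Tracking depth:
  Position 0 '(': depth becomes 1
  Position 1 ')': depth becomes 0
  Position 2 '(': depth becomes 1
  Position 3 '(': depth becomes 2
  Position 4 ')': depth becomes 1
  Position 5 ')': depth becomes 0
  Position 6 '(': depth becomes 1
  Position 7 ')': depth becomes 0
  Position 8 '(': depth becomes 1
  Position 9 '(': depth becomes 2
  Position 10 ')': depth becomes 1
  Position 11 ')': depth becomes 0
  Position 12 '(': depth becomes 1
  Position 13 ')': depth becomes 0
  Position 14 '(': depth becomes 1
  Position 15 ')': depth becomes 0
  Position 16 '(': depth becomes 1
  Position 17 ')': depth becomes 0
  Position 18 '(': depth becomes 1
  Position 19 '(': depth becomes 2
  Position 20 ')': depth becomes 1
  Position 21 '(': depth becomes 2
  Position 22 '(': depth becomes 3
  Position 23 '(': depth becomes 4
  Position 24 ')': depth becomes 3
  Position 25 ')': depth becomes 2
  Position 26 ')': depth becomes 1
  Position 27 ')': depth becomes 0
Maximum depth reached: 4

4
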